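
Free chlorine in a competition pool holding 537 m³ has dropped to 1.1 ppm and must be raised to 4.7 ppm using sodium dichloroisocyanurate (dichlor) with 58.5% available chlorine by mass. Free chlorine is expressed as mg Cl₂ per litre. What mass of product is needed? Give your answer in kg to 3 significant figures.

3.30 kg

Volume: 537 m³ = 537,000 L.
Chlorine deficit: 4.7 − 1.1 = 3.6 ppm = 3.6 mg/L as Cl₂.
Cl₂ equivalent needed: 3.6 mg/L × 537,000 L = 1,933,000 mg = 1933 g.
Product at 58.5% available chlorine: 1933 / 0.585 = 3305 g.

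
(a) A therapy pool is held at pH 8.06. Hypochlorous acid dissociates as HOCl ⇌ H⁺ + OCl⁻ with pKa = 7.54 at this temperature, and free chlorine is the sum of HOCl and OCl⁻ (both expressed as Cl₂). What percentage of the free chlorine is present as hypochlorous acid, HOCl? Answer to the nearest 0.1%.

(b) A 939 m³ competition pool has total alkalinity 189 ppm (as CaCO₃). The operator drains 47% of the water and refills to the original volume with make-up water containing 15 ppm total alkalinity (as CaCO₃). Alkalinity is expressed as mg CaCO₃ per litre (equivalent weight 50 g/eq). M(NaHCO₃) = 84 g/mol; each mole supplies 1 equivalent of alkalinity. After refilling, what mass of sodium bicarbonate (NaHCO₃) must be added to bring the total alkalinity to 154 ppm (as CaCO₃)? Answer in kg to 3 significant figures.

(a) [OCl⁻]/[HOCl] = 10^(pH − pKa) = 10^(8.06 − 7.54) = 10^0.52 = 3.311.
(a) Fraction as HOCl = 1 / (1 + 3.311) = 0.2319.

(b) Volume: 939 m³ = 939,000 L.
(b) After draining 47% and refilling: 189 × 0.53 + 15 × 0.47 = 107.22 ppm.
(b) Deficit to target: 154 − 107.22 = 46.78 mg/L.
(b) As CaCO₃: 46.78 mg/L × 939,000 L = 43,930 g; ÷ 50 g/eq ÷ 1 = 878.5 mol NaHCO₃.
(b) Mass: 878.5 × 84 = 73,800 g.

(a) 23.2%; (b) 73.8 kg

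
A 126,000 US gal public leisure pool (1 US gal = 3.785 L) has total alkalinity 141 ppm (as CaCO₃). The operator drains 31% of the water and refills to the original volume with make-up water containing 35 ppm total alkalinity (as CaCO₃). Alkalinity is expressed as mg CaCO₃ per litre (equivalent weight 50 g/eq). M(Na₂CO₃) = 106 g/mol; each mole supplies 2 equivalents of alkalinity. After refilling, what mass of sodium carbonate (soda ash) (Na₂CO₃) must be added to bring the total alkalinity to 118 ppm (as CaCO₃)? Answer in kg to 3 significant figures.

Volume: 126,000 US gal × 3.785 L/gal = 476,910 L.
After draining 31% and refilling: 141 × 0.69 + 35 × 0.31 = 108.14 ppm.
Deficit to target: 118 − 108.14 = 9.86 mg/L.
As CaCO₃: 9.86 mg/L × 476,910 L = 4702 g; ÷ 50 g/eq ÷ 2 = 47.02 mol Na₂CO₃.
Mass: 47.02 × 106 = 4984 g.

4.98 kg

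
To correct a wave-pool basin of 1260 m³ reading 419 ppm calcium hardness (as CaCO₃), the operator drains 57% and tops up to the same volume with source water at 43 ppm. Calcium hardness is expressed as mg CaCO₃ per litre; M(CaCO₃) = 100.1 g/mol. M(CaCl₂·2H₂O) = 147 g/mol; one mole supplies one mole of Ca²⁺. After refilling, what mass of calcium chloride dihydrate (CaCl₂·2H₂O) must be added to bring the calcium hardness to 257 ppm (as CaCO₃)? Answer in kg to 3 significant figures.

96.8 kg

Volume: 1260 m³ = 1,260,000 L.
After draining 57% and refilling: 419 × 0.43 + 43 × 0.57 = 204.68 ppm.
Deficit to target: 257 − 204.68 = 52.32 mg/L.
As CaCO₃: 52.32 mg/L × 1,260,000 L = 65,920 g; ÷ 100.1 = 658.6 mol Ca²⁺.
Mass: 658.6 × 147 = 96,810 g.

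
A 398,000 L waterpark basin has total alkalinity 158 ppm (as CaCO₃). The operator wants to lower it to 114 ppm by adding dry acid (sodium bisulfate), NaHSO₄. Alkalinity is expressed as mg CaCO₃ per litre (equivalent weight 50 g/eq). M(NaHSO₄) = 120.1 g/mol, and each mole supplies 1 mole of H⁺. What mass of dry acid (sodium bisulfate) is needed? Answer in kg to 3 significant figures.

Alkalinity to neutralize: (158 − 114) = 44 mg/L as CaCO₃ × 398,000 L = 17,510 g as CaCO₃.
Equivalents of H⁺ required: 17,510 ÷ 50 g/eq = 350.2 eq = 350.2 mol NaHSO₄.
Mass of NaHSO₄: 350.2 × 120.1 = 42,060 g.

42.1 kg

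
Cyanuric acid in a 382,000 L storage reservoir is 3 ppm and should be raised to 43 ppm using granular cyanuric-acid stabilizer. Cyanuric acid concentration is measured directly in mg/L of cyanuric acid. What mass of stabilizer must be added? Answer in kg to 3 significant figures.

CYA to add: (43 − 3) = 40 mg/L × 382,000 L = 15,280 g cyanuric acid.

15.3 kg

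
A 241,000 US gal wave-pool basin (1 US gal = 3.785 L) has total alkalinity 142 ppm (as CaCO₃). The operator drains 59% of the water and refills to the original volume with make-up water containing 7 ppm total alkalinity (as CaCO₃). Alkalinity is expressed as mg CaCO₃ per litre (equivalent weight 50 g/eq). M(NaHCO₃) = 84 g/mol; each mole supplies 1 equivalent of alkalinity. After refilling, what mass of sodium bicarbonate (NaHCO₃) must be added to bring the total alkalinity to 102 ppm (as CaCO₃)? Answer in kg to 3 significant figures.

Volume: 241,000 US gal × 3.785 L/gal = 912,185 L.
After draining 59% and refilling: 142 × 0.41 + 7 × 0.59 = 62.35 ppm.
Deficit to target: 102 − 62.35 = 39.65 mg/L.
As CaCO₃: 39.65 mg/L × 912,185 L = 36,170 g; ÷ 50 g/eq ÷ 1 = 723.4 mol NaHCO₃.
Mass: 723.4 × 84 = 60,760 g.

60.8 kg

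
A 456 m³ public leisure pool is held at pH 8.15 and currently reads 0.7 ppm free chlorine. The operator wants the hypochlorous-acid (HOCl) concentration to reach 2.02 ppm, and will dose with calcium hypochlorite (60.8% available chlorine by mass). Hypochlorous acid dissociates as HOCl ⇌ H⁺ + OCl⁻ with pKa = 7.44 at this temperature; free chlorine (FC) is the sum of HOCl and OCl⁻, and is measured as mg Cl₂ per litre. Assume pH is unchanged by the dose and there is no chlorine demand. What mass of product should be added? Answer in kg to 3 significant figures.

Volume: 456 m³ = 456,000 L.
[OCl⁻]/[HOCl] = 10^(pH − pKa) = 10^(8.15 − 7.44) = 5.129; fraction as HOCl = 1/(1 + 5.129) = 0.1632.
Free chlorine required for 2.02 ppm HOCl: 2.02 / 0.1632 = 12.38 ppm.
FC to add: 12.38 − 0.7 = 11.68 mg/L as Cl₂.
Cl₂ equivalent: 11.68 mg/L × 456,000 L = 5326 g.
Product at 60.8% available Cl: 5326 / 0.608 = 8760 g.

8.76 kg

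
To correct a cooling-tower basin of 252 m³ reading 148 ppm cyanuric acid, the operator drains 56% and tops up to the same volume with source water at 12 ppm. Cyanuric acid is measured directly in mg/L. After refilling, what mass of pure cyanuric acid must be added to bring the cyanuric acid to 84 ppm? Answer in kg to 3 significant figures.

Volume: 252 m³ = 252,000 L.
After draining 56% and refilling: 148 × 0.44 + 12 × 0.56 = 71.84 ppm.
Deficit to target: 84 − 71.84 = 12.16 mg/L.
Mass: 12.16 mg/L × 252,000 L = 3064 g cyanuric acid.

3.06 kg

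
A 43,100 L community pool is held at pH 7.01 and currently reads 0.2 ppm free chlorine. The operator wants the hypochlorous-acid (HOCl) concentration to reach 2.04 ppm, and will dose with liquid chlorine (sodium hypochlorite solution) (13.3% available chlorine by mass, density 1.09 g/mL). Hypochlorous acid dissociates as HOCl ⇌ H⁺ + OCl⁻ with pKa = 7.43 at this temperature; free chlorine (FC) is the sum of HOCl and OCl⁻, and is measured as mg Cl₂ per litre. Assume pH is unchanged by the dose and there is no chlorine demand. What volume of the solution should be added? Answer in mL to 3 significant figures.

[OCl⁻]/[HOCl] = 10^(pH − pKa) = 10^(7.01 − 7.43) = 0.3802; fraction as HOCl = 1/(1 + 0.3802) = 0.7245.
Free chlorine required for 2.04 ppm HOCl: 2.04 / 0.7245 = 2.816 ppm.
FC to add: 2.816 − 0.2 = 2.616 mg/L as Cl₂.
Cl₂ equivalent: 2.616 mg/L × 43,100 L = 112.7 g.
Product at 13.3% available Cl: 112.7 / 0.133 = 847.6 g.
Volume: 847.6 g ÷ 1.09 g/mL = 777.6 mL.

778 mL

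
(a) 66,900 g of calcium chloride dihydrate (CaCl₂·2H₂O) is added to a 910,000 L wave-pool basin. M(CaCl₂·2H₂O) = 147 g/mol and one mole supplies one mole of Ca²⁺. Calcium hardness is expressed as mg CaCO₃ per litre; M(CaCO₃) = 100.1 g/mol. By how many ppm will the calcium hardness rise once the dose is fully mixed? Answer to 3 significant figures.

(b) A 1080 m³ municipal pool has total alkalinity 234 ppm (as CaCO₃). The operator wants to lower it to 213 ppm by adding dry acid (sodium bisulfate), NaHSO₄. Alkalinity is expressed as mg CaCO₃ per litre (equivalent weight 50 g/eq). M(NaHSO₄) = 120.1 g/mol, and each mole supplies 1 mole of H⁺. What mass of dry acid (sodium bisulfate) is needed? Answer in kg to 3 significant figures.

(a) Moles of Ca²⁺: 66,900 g ÷ 147 g/mol = 455.1 mol.
(a) As CaCO₃: 455.1 mol × 100.1 g/mol = 45,560 g.
(a) Rise: 45,560 g / 910,000 L × 1000 = 50.06 mg/L.

(b) Volume: 1080 m³ = 1,080,000 L.
(b) Alkalinity to neutralize: (234 − 213) = 21 mg/L as CaCO₃ × 1,080,000 L = 22,680 g as CaCO₃.
(b) Equivalents of H⁺ required: 22,680 ÷ 50 g/eq = 453.6 eq = 453.6 mol NaHSO₄.
(b) Mass of NaHSO₄: 453.6 × 120.1 = 54,480 g.

(a) 50.1 ppm; (b) 54.5 kg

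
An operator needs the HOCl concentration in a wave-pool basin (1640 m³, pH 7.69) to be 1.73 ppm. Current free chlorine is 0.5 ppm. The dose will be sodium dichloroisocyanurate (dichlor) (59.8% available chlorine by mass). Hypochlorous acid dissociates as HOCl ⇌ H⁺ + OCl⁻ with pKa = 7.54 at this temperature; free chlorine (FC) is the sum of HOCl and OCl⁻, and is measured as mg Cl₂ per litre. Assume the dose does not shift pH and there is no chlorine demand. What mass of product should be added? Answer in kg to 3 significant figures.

Volume: 1640 m³ = 1,640,000 L.
[OCl⁻]/[HOCl] = 10^(pH − pKa) = 10^(7.69 − 7.54) = 1.413; fraction as HOCl = 1/(1 + 1.413) = 0.4145.
Free chlorine required for 1.73 ppm HOCl: 1.73 / 0.4145 = 4.174 ppm.
FC to add: 4.174 − 0.5 = 3.674 mg/L as Cl₂.
Cl₂ equivalent: 3.674 mg/L × 1,640,000 L = 6025 g.
Product at 59.8% available Cl: 6025 / 0.598 = 10,080 g.

10.1 kg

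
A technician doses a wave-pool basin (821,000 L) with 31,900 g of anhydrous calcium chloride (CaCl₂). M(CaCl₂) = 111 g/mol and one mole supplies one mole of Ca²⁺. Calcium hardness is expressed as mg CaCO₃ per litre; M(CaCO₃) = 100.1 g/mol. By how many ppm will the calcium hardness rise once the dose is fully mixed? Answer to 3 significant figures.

35.0 ppm

Moles of Ca²⁺: 31,900 g ÷ 111 g/mol = 287.4 mol.
As CaCO₃: 287.4 mol × 100.1 g/mol = 28,770 g.
Rise: 28,770 g / 821,000 L × 1000 = 35.04 mg/L.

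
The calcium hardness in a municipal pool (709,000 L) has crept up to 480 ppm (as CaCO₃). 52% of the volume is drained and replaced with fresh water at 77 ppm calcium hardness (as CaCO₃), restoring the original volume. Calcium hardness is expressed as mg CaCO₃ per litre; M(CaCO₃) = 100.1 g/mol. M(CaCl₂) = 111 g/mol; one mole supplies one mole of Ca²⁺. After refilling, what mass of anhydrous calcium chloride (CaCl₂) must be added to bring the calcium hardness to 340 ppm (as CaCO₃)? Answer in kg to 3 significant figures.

54.7 kg

After draining 52% and refilling: 480 × 0.48 + 77 × 0.52 = 270.44 ppm.
Deficit to target: 340 − 270.44 = 69.56 mg/L.
As CaCO₃: 69.56 mg/L × 709,000 L = 49,320 g; ÷ 100.1 = 492.7 mol Ca²⁺.
Mass: 492.7 × 111 = 54,690 g.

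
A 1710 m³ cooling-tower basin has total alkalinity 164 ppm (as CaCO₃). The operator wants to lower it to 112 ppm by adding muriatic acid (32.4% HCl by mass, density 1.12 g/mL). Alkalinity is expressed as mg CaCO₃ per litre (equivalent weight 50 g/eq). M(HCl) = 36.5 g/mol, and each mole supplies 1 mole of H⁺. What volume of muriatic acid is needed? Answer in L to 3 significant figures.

179 L

Volume: 1710 m³ = 1,710,000 L.
Alkalinity to neutralize: (164 − 112) = 52 mg/L as CaCO₃ × 1,710,000 L = 88,920 g as CaCO₃.
Equivalents of H⁺ required: 88,920 ÷ 50 g/eq = 1778 eq = 1778 mol HCl.
Mass of HCl: 1778 × 36.5 = 64,910 g.
Mass of 32.4% solution: 64,910 / 0.324 = 200,300 g.
Volume: 200,300 g ÷ 1.12 g/mL = 178,900 mL.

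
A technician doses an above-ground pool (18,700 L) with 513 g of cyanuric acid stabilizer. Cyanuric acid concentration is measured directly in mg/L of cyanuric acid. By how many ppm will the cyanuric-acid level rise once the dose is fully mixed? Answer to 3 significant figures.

Rise: 513 g / 18,700 L × 1000 = 27.43 mg/L.

27.4 ppm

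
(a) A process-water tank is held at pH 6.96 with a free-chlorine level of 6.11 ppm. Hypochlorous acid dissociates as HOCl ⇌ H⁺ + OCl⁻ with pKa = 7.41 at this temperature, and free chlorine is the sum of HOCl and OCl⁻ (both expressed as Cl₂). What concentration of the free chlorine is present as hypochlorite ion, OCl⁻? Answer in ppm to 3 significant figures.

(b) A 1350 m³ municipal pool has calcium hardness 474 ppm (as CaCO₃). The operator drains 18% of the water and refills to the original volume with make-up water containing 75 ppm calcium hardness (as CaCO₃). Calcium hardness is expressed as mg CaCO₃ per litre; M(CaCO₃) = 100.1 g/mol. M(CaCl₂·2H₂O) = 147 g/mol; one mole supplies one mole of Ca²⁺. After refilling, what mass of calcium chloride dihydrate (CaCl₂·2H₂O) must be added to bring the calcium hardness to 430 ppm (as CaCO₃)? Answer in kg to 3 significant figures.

(a) [OCl⁻]/[HOCl] = 10^(pH − pKa) = 10^(6.96 − 7.41) = 10^-0.45 = 0.3548.
(a) Fraction as HOCl = 1 / (1 + 0.3548) = 0.7381.
(a) OCl⁻ = (1 − 0.7381) × 6.11 ppm = 1.6 ppm.

(b) Volume: 1350 m³ = 1,350,000 L.
(b) After draining 18% and refilling: 474 × 0.82 + 75 × 0.18 = 402.18 ppm.
(b) Deficit to target: 430 − 402.18 = 27.82 mg/L.
(b) As CaCO₃: 27.82 mg/L × 1,350,000 L = 37,560 g; ÷ 100.1 = 375.2 mol Ca²⁺.
(b) Mass: 375.2 × 147 = 55,150 g.

(a) 1.60 ppm; (b) 55.2 kg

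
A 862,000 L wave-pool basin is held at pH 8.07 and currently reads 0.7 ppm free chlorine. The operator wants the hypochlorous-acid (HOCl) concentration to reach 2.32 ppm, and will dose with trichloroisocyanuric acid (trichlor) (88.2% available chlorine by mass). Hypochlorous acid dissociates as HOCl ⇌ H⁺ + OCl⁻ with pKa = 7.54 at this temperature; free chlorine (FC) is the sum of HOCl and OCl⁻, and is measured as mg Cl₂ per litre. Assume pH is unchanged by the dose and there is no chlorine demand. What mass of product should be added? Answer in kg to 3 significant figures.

[OCl⁻]/[HOCl] = 10^(pH − pKa) = 10^(8.07 − 7.54) = 3.388; fraction as HOCl = 1/(1 + 3.388) = 0.2279.
Free chlorine required for 2.32 ppm HOCl: 2.32 / 0.2279 = 10.18 ppm.
FC to add: 10.18 − 0.7 = 9.481 mg/L as Cl₂.
Cl₂ equivalent: 9.481 mg/L × 862,000 L = 8173 g.
Product at 88.2% available Cl: 8173 / 0.882 = 9266 g.

9.27 kg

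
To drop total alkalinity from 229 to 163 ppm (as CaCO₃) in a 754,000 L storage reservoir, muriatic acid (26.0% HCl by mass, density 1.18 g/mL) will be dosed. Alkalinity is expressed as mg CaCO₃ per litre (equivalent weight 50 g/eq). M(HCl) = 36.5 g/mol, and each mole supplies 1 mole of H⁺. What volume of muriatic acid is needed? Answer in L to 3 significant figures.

118 L

Alkalinity to neutralize: (229 − 163) = 66 mg/L as CaCO₃ × 754,000 L = 49,760 g as CaCO₃.
Equivalents of H⁺ required: 49,760 ÷ 50 g/eq = 995.3 eq = 995.3 mol HCl.
Mass of HCl: 995.3 × 36.5 = 36,330 g.
Mass of 26.0% solution: 36,330 / 0.26 = 139,700 g.
Volume: 139,700 g ÷ 1.18 g/mL = 118,400 mL.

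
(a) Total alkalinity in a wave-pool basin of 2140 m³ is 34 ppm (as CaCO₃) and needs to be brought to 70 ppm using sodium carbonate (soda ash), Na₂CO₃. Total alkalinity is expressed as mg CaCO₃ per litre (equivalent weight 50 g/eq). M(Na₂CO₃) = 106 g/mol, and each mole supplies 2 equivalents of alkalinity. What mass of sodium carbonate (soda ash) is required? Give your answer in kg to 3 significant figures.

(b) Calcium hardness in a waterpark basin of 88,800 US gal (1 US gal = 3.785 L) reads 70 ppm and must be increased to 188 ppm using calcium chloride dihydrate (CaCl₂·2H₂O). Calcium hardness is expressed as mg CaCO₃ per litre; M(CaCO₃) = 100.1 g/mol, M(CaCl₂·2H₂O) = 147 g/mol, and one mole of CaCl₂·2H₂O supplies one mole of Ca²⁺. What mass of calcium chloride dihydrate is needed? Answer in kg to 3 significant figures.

(a) Volume: 2140 m³ = 2,140,000 L.
(a) Alkalinity to add: (70 − 34) = 36 mg/L as CaCO₃ × 2,140,000 L = 77,040 g as CaCO₃.
(a) Equivalents: 77,040 g ÷ 50 g/eq = 1541 eq.
(a) Each mole of Na₂CO₃ supplies 2 eq, so 1541 / 2 = 770.4 mol.
(a) Mass: 770.4 mol × 106 g/mol = 81,660 g.

(b) Volume: 88,800 US gal × 3.785 L/gal = 336,108 L.
(b) Hardness to add: (188 − 70) = 118 mg/L as CaCO₃ × 336,108 L = 39,660 g as CaCO₃.
(b) Moles of Ca²⁺ (1 mol Ca²⁺ ≡ 1 mol CaCO₃): 39,660 / 100.1 g/mol = 396.2 mol.
(b) Mass of CaCl₂·2H₂O: 396.2 × 147 = 58,240 g.

(a) 81.7 kg; (b) 58.2 kg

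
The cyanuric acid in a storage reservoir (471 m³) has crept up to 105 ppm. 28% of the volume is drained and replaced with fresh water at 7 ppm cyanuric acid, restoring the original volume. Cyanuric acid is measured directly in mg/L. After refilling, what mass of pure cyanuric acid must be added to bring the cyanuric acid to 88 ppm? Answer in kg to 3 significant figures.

Volume: 471 m³ = 471,000 L.
After draining 28% and refilling: 105 × 0.72 + 7 × 0.28 = 77.56 ppm.
Deficit to target: 88 − 77.56 = 10.44 mg/L.
Mass: 10.44 mg/L × 471,000 L = 4917 g cyanuric acid.

4.92 kg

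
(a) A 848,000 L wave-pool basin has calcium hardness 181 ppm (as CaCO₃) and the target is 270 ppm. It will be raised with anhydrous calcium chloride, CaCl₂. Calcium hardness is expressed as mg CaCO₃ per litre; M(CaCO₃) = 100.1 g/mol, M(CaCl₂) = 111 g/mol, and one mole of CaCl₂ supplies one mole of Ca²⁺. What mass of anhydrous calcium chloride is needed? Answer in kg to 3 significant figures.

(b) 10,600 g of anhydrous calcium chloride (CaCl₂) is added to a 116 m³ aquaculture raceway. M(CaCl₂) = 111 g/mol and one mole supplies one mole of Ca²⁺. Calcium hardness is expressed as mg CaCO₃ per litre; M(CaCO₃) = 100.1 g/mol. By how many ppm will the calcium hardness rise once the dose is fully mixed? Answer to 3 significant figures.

(a) 83.7 kg; (b) 82.4 ppm

(a) Hardness to add: (270 − 181) = 89 mg/L as CaCO₃ × 848,000 L = 75,470 g as CaCO₃.
(a) Moles of Ca²⁺ (1 mol Ca²⁺ ≡ 1 mol CaCO₃): 75,470 / 100.1 g/mol = 754 mol.
(a) Mass of CaCl₂: 754 × 111 = 83,690 g.

(b) Volume: 116 m³ = 116,000 L.
(b) Moles of Ca²⁺: 10,600 g ÷ 111 g/mol = 95.5 mol.
(b) As CaCO₃: 95.5 mol × 100.1 g/mol = 9559 g.
(b) Rise: 9559 g / 116,000 L × 1000 = 82.41 mg/L.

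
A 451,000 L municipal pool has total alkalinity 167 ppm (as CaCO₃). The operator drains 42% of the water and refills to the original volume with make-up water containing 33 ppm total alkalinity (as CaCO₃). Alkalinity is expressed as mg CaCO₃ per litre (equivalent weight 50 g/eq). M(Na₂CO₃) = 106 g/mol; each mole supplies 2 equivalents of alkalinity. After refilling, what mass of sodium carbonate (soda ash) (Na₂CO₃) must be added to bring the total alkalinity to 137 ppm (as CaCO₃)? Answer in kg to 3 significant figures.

12.6 kg

After draining 42% and refilling: 167 × 0.58 + 33 × 0.42 = 110.72 ppm.
Deficit to target: 137 − 110.72 = 26.28 mg/L.
As CaCO₃: 26.28 mg/L × 451,000 L = 11,850 g; ÷ 50 g/eq ÷ 2 = 118.5 mol Na₂CO₃.
Mass: 118.5 × 106 = 12,560 g.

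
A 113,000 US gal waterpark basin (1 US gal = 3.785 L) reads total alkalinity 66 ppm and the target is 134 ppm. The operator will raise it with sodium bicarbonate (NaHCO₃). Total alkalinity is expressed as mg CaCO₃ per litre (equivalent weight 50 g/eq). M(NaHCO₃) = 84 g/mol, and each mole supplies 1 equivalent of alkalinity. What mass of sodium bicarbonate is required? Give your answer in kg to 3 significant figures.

Volume: 113,000 US gal × 3.785 L/gal = 427,705 L.
Alkalinity to add: (134 − 66) = 68 mg/L as CaCO₃ × 427,705 L = 29,080 g as CaCO₃.
Equivalents: 29,080 g ÷ 50 g/eq = 581.7 eq.
NaHCO₃ supplies 1 eq per mole → 581.7 mol.
Mass: 581.7 mol × 84 g/mol = 48,860 g.

48.9 kg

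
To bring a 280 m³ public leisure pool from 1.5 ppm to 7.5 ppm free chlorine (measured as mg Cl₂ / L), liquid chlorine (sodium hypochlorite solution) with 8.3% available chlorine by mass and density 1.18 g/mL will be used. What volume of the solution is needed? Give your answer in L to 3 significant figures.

Volume: 280 m³ = 280,000 L.
Chlorine deficit: 7.5 − 1.5 = 6 ppm = 6 mg/L as Cl₂.
Cl₂ equivalent needed: 6 mg/L × 280,000 L = 1,680,000 mg = 1680 g.
Product at 8.3% available chlorine: 1680 / 0.083 = 20,240 g.
Volume at density 1.18 g/mL: 20,240 g ÷ 1.18 g/mL = 17,150 mL.

17.2 L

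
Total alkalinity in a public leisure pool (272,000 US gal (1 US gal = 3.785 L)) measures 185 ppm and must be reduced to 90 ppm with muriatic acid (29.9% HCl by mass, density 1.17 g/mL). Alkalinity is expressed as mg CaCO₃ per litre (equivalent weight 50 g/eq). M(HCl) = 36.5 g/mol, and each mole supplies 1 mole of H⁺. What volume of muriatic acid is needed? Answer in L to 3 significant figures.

Volume: 272,000 US gal × 3.785 L/gal = 1,029,520 L.
Alkalinity to neutralize: (185 − 90) = 95 mg/L as CaCO₃ × 1,029,520 L = 97,800 g as CaCO₃.
Equivalents of H⁺ required: 97,800 ÷ 50 g/eq = 1956 eq = 1956 mol HCl.
Mass of HCl: 1956 × 36.5 = 71,400 g.
Mass of 29.9% solution: 71,400 / 0.299 = 238,800 g.
Volume: 238,800 g ÷ 1.17 g/mL = 204,100 mL.

204 L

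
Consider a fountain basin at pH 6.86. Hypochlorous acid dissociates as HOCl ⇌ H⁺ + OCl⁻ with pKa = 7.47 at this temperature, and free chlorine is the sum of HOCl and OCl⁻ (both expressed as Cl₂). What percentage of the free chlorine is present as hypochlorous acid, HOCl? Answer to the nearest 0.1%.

80.3%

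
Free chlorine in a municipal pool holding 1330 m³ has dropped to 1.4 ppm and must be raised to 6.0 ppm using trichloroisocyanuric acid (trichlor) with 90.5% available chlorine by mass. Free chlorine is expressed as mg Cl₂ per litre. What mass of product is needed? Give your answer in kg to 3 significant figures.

6.76 kg

Volume: 1330 m³ = 1,330,000 L.
Chlorine deficit: 6.0 − 1.4 = 4.6 ppm = 4.6 mg/L as Cl₂.
Cl₂ equivalent needed: 4.6 mg/L × 1,330,000 L = 6,118,000 mg = 6118 g.
Product at 90.5% available chlorine: 6118 / 0.905 = 6760 g.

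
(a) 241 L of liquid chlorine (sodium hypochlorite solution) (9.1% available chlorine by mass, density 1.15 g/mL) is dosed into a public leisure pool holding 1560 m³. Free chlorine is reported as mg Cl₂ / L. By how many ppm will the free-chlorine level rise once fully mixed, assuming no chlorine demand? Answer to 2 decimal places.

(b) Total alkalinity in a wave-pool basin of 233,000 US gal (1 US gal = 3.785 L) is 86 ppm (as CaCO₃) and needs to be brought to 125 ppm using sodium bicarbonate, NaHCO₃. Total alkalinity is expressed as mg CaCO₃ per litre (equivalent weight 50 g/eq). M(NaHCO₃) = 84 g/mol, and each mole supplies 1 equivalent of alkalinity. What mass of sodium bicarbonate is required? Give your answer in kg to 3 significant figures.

(a) Volume: 1560 m³ = 1,560,000 L.
(a) Mass of solution: 241 L × 1000 mL/L × 1.15 g/mL = 277,200 g.
(a) Available chlorine delivered: 277,200 g × 0.091 = 25,220 g as Cl₂.
(a) Concentration rise: 25,220 g / 1,560,000 L = 16.17 mg/L = 16.17 ppm.

(b) Volume: 233,000 US gal × 3.785 L/gal = 881,905 L.
(b) Alkalinity to add: (125 − 86) = 39 mg/L as CaCO₃ × 881,905 L = 34,390 g as CaCO₃.
(b) Equivalents: 34,390 g ÷ 50 g/eq = 687.9 eq.
(b) NaHCO₃ supplies 1 eq per mole → 687.9 mol.
(b) Mass: 687.9 mol × 84 g/mol = 57,780 g.

(a) 16.17 ppm; (b) 57.8 kg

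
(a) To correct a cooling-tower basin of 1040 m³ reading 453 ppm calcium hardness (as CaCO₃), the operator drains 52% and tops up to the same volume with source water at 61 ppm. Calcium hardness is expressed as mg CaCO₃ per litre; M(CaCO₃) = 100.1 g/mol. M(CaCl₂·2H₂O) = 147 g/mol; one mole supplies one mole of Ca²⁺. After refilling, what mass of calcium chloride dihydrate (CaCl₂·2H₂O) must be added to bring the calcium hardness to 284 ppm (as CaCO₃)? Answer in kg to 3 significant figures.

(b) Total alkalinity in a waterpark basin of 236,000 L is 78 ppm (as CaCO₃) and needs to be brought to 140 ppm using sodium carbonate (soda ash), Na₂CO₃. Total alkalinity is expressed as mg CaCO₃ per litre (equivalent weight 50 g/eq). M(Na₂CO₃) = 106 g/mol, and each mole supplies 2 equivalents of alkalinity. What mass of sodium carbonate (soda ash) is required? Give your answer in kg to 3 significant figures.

(a) 53.2 kg; (b) 15.5 kg

(a) Volume: 1040 m³ = 1,040,000 L.
(a) After draining 52% and refilling: 453 × 0.48 + 61 × 0.52 = 249.16 ppm.
(a) Deficit to target: 284 − 249.16 = 34.84 mg/L.
(a) As CaCO₃: 34.84 mg/L × 1,040,000 L = 36,230 g; ÷ 100.1 = 362 mol Ca²⁺.
(a) Mass: 362 × 147 = 53,210 g.

(b) Alkalinity to add: (140 − 78) = 62 mg/L as CaCO₃ × 236,000 L = 14,630 g as CaCO₃.
(b) Equivalents: 14,630 g ÷ 50 g/eq = 292.6 eq.
(b) Each mole of Na₂CO₃ supplies 2 eq, so 292.6 / 2 = 146.3 mol.
(b) Mass: 146.3 mol × 106 g/mol = 15,510 g.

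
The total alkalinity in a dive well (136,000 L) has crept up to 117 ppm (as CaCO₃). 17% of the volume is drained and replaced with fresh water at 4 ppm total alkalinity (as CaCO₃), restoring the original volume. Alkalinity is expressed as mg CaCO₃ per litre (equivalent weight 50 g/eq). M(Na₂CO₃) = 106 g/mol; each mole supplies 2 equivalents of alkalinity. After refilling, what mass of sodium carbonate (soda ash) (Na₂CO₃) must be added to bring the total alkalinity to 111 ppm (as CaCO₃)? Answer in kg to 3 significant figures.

After draining 17% and refilling: 117 × 0.83 + 4 × 0.17 = 97.79 ppm.
Deficit to target: 111 − 97.79 = 13.21 mg/L.
As CaCO₃: 13.21 mg/L × 136,000 L = 1797 g; ÷ 50 g/eq ÷ 2 = 17.97 mol Na₂CO₃.
Mass: 17.97 × 106 = 1904 g.

1.90 kg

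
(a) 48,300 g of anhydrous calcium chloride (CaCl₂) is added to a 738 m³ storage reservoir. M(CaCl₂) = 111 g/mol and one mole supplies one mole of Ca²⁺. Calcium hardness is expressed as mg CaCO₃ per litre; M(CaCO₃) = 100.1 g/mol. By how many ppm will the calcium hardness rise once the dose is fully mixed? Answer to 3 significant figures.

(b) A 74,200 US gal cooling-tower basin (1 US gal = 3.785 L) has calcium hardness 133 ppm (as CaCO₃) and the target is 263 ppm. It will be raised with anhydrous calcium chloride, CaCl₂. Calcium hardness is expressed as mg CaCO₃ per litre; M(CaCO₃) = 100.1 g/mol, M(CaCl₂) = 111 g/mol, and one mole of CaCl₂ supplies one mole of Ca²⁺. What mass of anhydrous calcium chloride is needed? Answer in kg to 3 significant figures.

(a) 59.0 ppm; (b) 40.5 kg

(a) Volume: 738 m³ = 738,000 L.
(a) Moles of Ca²⁺: 48,300 g ÷ 111 g/mol = 435.1 mol.
(a) As CaCO₃: 435.1 mol × 100.1 g/mol = 43,560 g.
(a) Rise: 43,560 g / 738,000 L × 1000 = 59.02 mg/L.

(b) Volume: 74,200 US gal × 3.785 L/gal = 280,847 L.
(b) Hardness to add: (263 − 133) = 130 mg/L as CaCO₃ × 280,847 L = 36,510 g as CaCO₃.
(b) Moles of Ca²⁺ (1 mol Ca²⁺ ≡ 1 mol CaCO₃): 36,510 / 100.1 g/mol = 364.7 mol.
(b) Mass of CaCl₂: 364.7 × 111 = 40,490 g.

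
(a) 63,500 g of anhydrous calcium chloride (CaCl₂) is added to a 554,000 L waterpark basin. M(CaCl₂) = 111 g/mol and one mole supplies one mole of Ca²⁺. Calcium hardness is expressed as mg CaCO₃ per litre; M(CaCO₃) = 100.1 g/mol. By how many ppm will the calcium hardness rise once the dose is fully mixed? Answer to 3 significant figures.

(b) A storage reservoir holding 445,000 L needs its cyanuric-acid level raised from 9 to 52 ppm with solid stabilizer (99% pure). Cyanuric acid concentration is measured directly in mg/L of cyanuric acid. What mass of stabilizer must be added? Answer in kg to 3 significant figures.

(a) 103 ppm; (b) 19.3 kg

(a) Moles of Ca²⁺: 63,500 g ÷ 111 g/mol = 572.1 mol.
(a) As CaCO₃: 572.1 mol × 100.1 g/mol = 57,260 g.
(a) Rise: 57,260 g / 554,000 L × 1000 = 103.4 mg/L.

(b) CYA to add: (52 − 9) = 43 mg/L × 445,000 L = 19,140 g cyanuric acid.
(b) At 99% purity: 19,140 / 0.99 = 19,330 g product.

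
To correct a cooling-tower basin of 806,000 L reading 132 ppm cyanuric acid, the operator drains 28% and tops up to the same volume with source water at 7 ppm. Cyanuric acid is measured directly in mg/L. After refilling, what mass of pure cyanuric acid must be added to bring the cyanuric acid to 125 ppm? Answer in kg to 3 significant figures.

After draining 28% and refilling: 132 × 0.72 + 7 × 0.28 = 97 ppm.
Deficit to target: 125 − 97 = 28 mg/L.
Mass: 28 mg/L × 806,000 L = 22,570 g cyanuric acid.

22.6 kg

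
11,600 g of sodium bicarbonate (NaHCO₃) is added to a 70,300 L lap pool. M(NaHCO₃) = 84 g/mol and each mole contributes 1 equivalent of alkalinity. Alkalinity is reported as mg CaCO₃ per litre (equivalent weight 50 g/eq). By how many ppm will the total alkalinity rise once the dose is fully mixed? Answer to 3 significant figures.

98.2 ppm

Moles of NaHCO₃: 11,600 g ÷ 84 g/mol = 138.1 mol → 138.1 eq of alkalinity.
As CaCO₃: 138.1 eq × 50 g/eq = 6905 g.
Rise: 6905 g / 70,300 L × 1000 = 98.22 mg/L.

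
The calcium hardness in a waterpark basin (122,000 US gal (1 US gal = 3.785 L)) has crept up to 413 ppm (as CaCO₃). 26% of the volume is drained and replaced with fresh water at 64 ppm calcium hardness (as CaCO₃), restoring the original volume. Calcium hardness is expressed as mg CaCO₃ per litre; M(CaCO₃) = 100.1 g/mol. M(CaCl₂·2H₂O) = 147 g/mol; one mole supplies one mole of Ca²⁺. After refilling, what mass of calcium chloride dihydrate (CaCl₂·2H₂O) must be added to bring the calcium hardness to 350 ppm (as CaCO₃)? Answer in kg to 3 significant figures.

18.8 kg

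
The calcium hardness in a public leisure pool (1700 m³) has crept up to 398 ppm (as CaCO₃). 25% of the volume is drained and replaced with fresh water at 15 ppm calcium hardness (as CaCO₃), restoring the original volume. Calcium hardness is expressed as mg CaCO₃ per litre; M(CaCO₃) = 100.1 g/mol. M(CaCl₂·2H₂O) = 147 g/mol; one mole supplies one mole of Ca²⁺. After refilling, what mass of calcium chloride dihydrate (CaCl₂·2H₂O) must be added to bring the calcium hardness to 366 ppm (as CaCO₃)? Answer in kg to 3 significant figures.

Volume: 1700 m³ = 1,700,000 L.
After draining 25% and refilling: 398 × 0.75 + 15 × 0.25 = 302.25 ppm.
Deficit to target: 366 − 302.25 = 63.75 mg/L.
As CaCO₃: 63.75 mg/L × 1,700,000 L = 108,400 g; ÷ 100.1 = 1083 mol Ca²⁺.
Mass: 1083 × 147 = 159,200 g.

159 kg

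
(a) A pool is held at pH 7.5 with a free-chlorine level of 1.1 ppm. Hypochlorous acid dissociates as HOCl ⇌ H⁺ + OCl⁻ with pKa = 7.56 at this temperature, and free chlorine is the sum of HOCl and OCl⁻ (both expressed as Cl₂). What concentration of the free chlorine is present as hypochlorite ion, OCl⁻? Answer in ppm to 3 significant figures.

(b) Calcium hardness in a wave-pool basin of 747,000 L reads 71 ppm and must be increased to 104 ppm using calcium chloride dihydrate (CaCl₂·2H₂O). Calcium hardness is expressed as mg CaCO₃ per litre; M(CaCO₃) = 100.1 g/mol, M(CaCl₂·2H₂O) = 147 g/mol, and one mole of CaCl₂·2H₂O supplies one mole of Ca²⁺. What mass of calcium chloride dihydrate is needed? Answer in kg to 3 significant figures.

(a) [OCl⁻]/[HOCl] = 10^(pH − pKa) = 10^(7.5 − 7.56) = 10^-0.06 = 0.871.
(a) Fraction as HOCl = 1 / (1 + 0.871) = 0.5345.
(a) OCl⁻ = (1 − 0.5345) × 1.1 ppm = 0.5121 ppm.

(b) Hardness to add: (104 − 71) = 33 mg/L as CaCO₃ × 747,000 L = 24,650 g as CaCO₃.
(b) Moles of Ca²⁺ (1 mol Ca²⁺ ≡ 1 mol CaCO₃): 24,650 / 100.1 g/mol = 246.3 mol.
(b) Mass of CaCl₂·2H₂O: 246.3 × 147 = 36,200 g.

(a) 0.512 ppm; (b) 36.2 kg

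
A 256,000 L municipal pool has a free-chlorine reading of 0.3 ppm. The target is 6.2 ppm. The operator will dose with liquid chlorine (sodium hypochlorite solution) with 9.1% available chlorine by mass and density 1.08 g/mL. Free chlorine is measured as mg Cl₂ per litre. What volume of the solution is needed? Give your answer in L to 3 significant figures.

15.4 L

Chlorine deficit: 6.2 − 0.3 = 5.9 ppm = 5.9 mg/L as Cl₂.
Cl₂ equivalent needed: 5.9 mg/L × 256,000 L = 1,510,000 mg = 1510 g.
Product at 9.1% available chlorine: 1510 / 0.091 = 16,600 g.
Volume at density 1.08 g/mL: 16,600 g ÷ 1.08 g/mL = 15,370 mL.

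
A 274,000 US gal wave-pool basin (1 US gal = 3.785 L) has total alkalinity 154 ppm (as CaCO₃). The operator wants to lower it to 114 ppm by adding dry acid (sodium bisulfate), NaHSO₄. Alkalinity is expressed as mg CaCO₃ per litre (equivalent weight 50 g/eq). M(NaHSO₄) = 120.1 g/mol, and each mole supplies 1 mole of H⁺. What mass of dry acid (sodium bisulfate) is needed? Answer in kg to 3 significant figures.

Volume: 274,000 US gal × 3.785 L/gal = 1,037,090 L.
Alkalinity to neutralize: (154 − 114) = 40 mg/L as CaCO₃ × 1,037,090 L = 41,480 g as CaCO₃.
Equivalents of H⁺ required: 41,480 ÷ 50 g/eq = 829.7 eq = 829.7 mol NaHSO₄.
Mass of NaHSO₄: 829.7 × 120.1 = 99,640 g.

99.6 kg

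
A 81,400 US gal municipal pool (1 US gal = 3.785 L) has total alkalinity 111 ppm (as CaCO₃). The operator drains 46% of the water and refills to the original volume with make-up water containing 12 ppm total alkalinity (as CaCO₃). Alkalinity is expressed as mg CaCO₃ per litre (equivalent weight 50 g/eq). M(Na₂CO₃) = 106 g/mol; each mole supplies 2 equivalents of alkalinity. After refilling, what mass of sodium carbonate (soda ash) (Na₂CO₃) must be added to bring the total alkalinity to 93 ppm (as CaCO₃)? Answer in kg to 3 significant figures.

8.99 kg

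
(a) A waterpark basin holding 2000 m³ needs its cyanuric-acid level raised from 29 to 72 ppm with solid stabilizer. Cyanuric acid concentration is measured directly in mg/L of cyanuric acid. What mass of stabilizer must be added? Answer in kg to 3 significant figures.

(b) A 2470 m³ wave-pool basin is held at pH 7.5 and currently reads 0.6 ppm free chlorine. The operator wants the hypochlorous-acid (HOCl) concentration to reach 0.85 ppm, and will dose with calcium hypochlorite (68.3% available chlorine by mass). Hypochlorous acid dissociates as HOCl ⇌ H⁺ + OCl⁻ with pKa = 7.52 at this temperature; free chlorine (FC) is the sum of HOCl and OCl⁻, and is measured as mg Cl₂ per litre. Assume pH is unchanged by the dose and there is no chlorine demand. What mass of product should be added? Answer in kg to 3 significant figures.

(a) 86.0 kg; (b) 3.84 kg

(a) Volume: 2000 m³ = 2,000,000 L.
(a) CYA to add: (72 − 29) = 43 mg/L × 2,000,000 L = 86,000 g cyanuric acid.

(b) Volume: 2470 m³ = 2,470,000 L.
(b) [OCl⁻]/[HOCl] = 10^(pH − pKa) = 10^(7.5 − 7.52) = 0.955; fraction as HOCl = 1/(1 + 0.955) = 0.5115.
(b) Free chlorine required for 0.85 ppm HOCl: 0.85 / 0.5115 = 1.662 ppm.
(b) FC to add: 1.662 − 0.6 = 1.062 mg/L as Cl₂.
(b) Cl₂ equivalent: 1.062 mg/L × 2,470,000 L = 2623 g.
(b) Product at 68.3% available Cl: 2623 / 0.683 = 3840 g.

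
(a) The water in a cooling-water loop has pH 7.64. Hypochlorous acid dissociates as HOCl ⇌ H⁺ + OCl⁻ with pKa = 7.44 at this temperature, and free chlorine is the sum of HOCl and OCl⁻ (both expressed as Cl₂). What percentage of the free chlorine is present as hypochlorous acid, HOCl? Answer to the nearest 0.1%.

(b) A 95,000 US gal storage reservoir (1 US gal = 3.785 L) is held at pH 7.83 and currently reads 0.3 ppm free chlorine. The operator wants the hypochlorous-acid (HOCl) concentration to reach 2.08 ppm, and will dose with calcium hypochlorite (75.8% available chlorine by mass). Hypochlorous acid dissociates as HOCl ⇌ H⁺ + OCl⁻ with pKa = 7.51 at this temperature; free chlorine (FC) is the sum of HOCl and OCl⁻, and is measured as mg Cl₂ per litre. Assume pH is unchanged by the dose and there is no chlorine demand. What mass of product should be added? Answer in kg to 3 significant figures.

(a) [OCl⁻]/[HOCl] = 10^(pH − pKa) = 10^(7.64 − 7.44) = 10^0.20 = 1.585.
(a) Fraction as HOCl = 1 / (1 + 1.585) = 0.3869.

(b) Volume: 95,000 US gal × 3.785 L/gal = 359,575 L.
(b) [OCl⁻]/[HOCl] = 10^(pH − pKa) = 10^(7.83 − 7.51) = 2.089; fraction as HOCl = 1/(1 + 2.089) = 0.3237.
(b) Free chlorine required for 2.08 ppm HOCl: 2.08 / 0.3237 = 6.426 ppm.
(b) FC to add: 6.426 − 0.3 = 6.126 mg/L as Cl₂.
(b) Cl₂ equivalent: 6.126 mg/L × 359,575 L = 2203 g.
(b) Product at 75.8% available Cl: 2203 / 0.758 = 2906 g.

(a) 38.7%; (b) 2.91 kg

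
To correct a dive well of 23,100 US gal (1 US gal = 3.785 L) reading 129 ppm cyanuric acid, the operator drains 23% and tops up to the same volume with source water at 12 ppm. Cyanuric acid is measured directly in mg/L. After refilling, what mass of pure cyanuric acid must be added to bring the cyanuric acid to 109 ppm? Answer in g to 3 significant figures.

Volume: 23,100 US gal × 3.785 L/gal = 87,434 L.
After draining 23% and refilling: 129 × 0.77 + 12 × 0.23 = 102.09 ppm.
Deficit to target: 109 − 102.09 = 6.91 mg/L.
Mass: 6.91 mg/L × 87,434 L = 604.2 g cyanuric acid.

604 g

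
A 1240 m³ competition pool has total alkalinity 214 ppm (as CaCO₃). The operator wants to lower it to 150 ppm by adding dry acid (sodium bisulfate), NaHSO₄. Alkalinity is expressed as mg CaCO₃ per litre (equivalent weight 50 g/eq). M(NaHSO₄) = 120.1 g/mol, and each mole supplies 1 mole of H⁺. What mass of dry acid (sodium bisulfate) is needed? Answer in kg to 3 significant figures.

191 kg

Volume: 1240 m³ = 1,240,000 L.
Alkalinity to neutralize: (214 − 150) = 64 mg/L as CaCO₃ × 1,240,000 L = 79,360 g as CaCO₃.
Equivalents of H⁺ required: 79,360 ÷ 50 g/eq = 1587 eq = 1587 mol NaHSO₄.
Mass of NaHSO₄: 1587 × 120.1 = 190,600 g.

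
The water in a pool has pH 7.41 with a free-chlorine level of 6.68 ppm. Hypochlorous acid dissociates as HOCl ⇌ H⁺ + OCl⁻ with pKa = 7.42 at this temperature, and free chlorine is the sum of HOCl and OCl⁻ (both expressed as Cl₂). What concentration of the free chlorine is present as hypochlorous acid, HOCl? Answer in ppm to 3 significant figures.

[OCl⁻]/[HOCl] = 10^(pH − pKa) = 10^(7.41 − 7.42) = 10^-0.01 = 0.9772.
Fraction as HOCl = 1 / (1 + 0.9772) = 0.5058.
HOCl = 0.5058 × 6.68 ppm = 3.378 ppm.

3.38 ppm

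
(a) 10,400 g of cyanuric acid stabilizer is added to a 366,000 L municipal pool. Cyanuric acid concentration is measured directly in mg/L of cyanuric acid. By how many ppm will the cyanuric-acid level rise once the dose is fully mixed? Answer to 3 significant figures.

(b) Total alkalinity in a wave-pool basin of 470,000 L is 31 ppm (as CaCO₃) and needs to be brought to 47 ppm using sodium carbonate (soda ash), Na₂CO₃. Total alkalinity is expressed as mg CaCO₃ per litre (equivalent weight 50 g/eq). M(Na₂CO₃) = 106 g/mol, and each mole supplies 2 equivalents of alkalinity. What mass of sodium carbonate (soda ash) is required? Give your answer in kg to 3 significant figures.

(a) Rise: 10,400 g / 366,000 L × 1000 = 28.42 mg/L.

(b) Alkalinity to add: (47 − 31) = 16 mg/L as CaCO₃ × 470,000 L = 7520 g as CaCO₃.
(b) Equivalents: 7520 g ÷ 50 g/eq = 150.4 eq.
(b) Each mole of Na₂CO₃ supplies 2 eq, so 150.4 / 2 = 75.2 mol.
(b) Mass: 75.2 mol × 106 g/mol = 7971 g.

(a) 28.4 ppm; (b) 7.97 kg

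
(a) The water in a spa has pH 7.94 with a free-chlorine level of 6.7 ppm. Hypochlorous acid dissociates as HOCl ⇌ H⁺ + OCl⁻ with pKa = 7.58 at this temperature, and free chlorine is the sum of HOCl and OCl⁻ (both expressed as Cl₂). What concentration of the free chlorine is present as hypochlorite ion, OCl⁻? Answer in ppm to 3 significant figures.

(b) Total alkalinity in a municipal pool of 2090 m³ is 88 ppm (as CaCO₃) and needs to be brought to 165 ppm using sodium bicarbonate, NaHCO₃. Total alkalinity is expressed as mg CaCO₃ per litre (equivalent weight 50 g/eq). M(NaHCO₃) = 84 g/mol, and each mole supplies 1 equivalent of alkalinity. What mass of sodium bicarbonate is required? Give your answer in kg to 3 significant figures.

(a) [OCl⁻]/[HOCl] = 10^(pH − pKa) = 10^(7.94 − 7.58) = 10^0.36 = 2.291.
(a) Fraction as HOCl = 1 / (1 + 2.291) = 0.3039.
(a) OCl⁻ = (1 − 0.3039) × 6.7 ppm = 4.664 ppm.

(b) Volume: 2090 m³ = 2,090,000 L.
(b) Alkalinity to add: (165 − 88) = 77 mg/L as CaCO₃ × 2,090,000 L = 160,900 g as CaCO₃.
(b) Equivalents: 160,900 g ÷ 50 g/eq = 3219 eq.
(b) NaHCO₃ supplies 1 eq per mole → 3219 mol.
(b) Mass: 3219 mol × 84 g/mol = 270,400 g.

(a) 4.66 ppm; (b) 270 kg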